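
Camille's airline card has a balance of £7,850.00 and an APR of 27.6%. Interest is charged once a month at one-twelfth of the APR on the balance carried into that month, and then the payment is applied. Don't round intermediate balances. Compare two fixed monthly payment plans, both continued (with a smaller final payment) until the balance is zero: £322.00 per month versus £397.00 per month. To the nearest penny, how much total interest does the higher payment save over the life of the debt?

£1,057.96

Monthly rate r = 27.6%/12 = 2.3% = 0.023.
At £322.00/mo: n = ⌈−ln(1 − rB₀/P)/ln(1+r)⌉ = 37 payments (last £56.94); total interest = total paid − £7,850.00 = £3,798.94.
At £397.00/mo: 27 payments (last £268.98); total interest £2,740.98.
Interest saved = £3,798.94 − £2,740.98 = £1,057.96.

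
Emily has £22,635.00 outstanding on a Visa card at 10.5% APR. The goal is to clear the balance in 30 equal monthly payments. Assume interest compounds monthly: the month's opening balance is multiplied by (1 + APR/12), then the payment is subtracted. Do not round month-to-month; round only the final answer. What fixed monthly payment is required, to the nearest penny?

Monthly rate r = 10.5%/12 = 0.875% = 0.00875.
Level-payment amortization: P = B₀·r / (1 − (1+r)^(−n)) = 22635.00·0.00875 / (1 − 1.00875^(−30)).
Denominator 1 − (1+r)^(−30) = 0.22999496.
P = 198.056 / 0.22999496 ≈ 861.13.

£861.13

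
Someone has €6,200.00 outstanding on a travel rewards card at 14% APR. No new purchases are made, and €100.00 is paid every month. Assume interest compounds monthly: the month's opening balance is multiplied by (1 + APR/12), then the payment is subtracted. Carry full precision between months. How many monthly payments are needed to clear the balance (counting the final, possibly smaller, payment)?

Monthly rate r = 14%/12 = 1.16667% = 0.0116667.
Recurrence: B ← B·(1+r) − €100.00.
Month 1: interest €72.33; balance after payment €6,172.33.
Month 2: interest €72.01; balance after payment €6,144.34.
Closed form: n = −ln(1 − rB₀/P)/ln(1+r) = −ln(0.27667)/ln(1.01167) ≈ 110.779, so the balance reaches zero during payment 111.

111 months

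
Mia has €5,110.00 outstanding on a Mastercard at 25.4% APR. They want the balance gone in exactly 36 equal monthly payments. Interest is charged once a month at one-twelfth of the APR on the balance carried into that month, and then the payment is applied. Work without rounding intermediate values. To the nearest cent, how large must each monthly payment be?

Monthly rate r = 25.4%/12 = 2.11667% = 0.0211667.
Level-payment amortization: P = B₀·r / (1 − (1+r)^(−n)) = 5110.00·0.0211667 / (1 − 1.02117^(−36)).
Denominator 1 − (1+r)^(−36) = 0.529541497.
P = 108.162 / 0.529541497 ≈ 204.26.

€204.26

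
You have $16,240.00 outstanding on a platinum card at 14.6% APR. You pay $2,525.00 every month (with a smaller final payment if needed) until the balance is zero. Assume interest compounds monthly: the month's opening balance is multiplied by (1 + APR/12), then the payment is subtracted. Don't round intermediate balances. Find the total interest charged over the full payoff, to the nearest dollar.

$776

Monthly rate r = 14.6%/12 = 1.21667% = 0.0121667.
Payoff takes n = ⌈−ln(1 − rB₀/P)/ln(1+r)⌉ = ⌈6.738⌉ = 7 payments; the last is $1,866.25.
Total paid = 6·$2,525.00 + $1,866.25 = $17,016.25.
Total interest = total paid − principal = $17,016.25 − $16,240.00 = $776.25.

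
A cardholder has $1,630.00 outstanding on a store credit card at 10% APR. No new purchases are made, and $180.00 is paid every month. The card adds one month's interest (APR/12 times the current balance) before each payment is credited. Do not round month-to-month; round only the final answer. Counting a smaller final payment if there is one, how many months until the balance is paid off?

Monthly rate r = 10%/12 = 0.833333% = 0.00833333.
Recurrence: B ← B·(1+r) − $180.00.
Month 1: interest $13.58; balance after payment $1,463.58.
Month 2: interest $12.20; balance after payment $1,295.78.
Closed form: n = −ln(1 − rB₀/P)/ln(1+r) = −ln(0.92454)/ln(1.00833) ≈ 9.455, so the balance reaches zero during payment 10.

10 months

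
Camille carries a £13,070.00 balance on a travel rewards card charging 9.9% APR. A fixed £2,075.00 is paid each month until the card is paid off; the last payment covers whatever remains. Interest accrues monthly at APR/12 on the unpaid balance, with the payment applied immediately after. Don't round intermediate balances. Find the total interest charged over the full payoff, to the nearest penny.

Monthly rate r = 9.9%/12 = 0.825% = 0.00825.
Payoff takes n = ⌈−ln(1 − rB₀/P)/ln(1+r)⌉ = ⌈6.495⌉ = 7 payments; the last is £1,029.25.
Total paid = 6·£2,075.00 + £1,029.25 = £13,479.25.
Total interest = total paid − principal = £13,479.25 − £13,070.00 = £409.25.

£409.25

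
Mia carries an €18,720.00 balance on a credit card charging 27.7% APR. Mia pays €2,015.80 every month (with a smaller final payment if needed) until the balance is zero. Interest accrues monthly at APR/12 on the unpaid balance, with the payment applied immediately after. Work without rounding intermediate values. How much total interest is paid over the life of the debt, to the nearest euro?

€2,597

Monthly rate r = 27.7%/12 = 2.30833% = 0.0230833.
Payoff takes n = ⌈−ln(1 − rB₀/P)/ln(1+r)⌉ = ⌈10.572⌉ = 11 payments; the last is €1,158.83.
Total paid = 10·€2,015.80 + €1,158.83 = €21,316.83.
Total interest = total paid − principal = €21,316.83 − €18,720.00 = €2,596.83.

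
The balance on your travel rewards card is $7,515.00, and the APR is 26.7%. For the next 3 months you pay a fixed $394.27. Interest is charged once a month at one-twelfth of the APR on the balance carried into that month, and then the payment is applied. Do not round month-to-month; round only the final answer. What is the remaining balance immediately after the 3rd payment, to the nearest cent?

Monthly rate r = 26.7%/12 = 2.225% = 0.02225.
Each month: B ← B·(1+r) − $394.27.
Month 1: interest $167.21; balance after payment $7,287.94.
Month 2: interest $162.16; balance after payment $7,055.83.
Month 3: interest $156.99; balance after payment $6,818.55.

$6,818.55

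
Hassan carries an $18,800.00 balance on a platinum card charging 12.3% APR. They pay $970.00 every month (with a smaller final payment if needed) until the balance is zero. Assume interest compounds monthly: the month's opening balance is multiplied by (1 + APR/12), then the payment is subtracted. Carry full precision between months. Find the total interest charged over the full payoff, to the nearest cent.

Monthly rate r = 12.3%/12 = 1.025% = 0.01025.
Payoff takes n = ⌈−ln(1 − rB₀/P)/ln(1+r)⌉ = ⌈21.717⌉ = 22 payments; the last is $696.83.
Total paid = 21·$970.00 + $696.83 = $21,066.83.
Total interest = total paid − principal = $21,066.83 − $18,800.00 = $2,266.83.

$2,266.83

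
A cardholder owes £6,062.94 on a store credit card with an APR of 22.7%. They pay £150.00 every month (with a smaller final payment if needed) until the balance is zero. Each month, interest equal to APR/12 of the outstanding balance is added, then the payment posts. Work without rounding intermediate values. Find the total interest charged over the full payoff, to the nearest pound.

Monthly rate r = 22.7%/12 = 1.89167% = 0.0189167.
Payoff takes n = ⌈−ln(1 − rB₀/P)/ln(1+r)⌉ = ⌈77.187⌉ = 78 payments; the last is £28.30.
Total paid = 77·£150.00 + £28.30 = £11,578.30.
Total interest = total paid − principal = £11,578.30 − £6,062.94 = £5,515.36.

£5,515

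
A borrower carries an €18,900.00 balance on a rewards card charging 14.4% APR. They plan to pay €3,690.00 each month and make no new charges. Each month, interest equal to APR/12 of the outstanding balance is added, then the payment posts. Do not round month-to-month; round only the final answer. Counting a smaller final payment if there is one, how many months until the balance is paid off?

Monthly rate r = 14.4%/12 = 1.2% = 0.012.
Recurrence: B ← B·(1+r) − €3,690.00.
Month 1: interest €226.80; balance after payment €15,436.80.
Month 2: interest €185.24; balance after payment €11,932.04.
Month 3: interest €143.18; balance after payment €8,385.23.
Month 4: interest €100.62; balance after payment €4,795.85.
Month 5: interest €57.55; balance after payment €1,163.40.
Month 6: interest €13.96; balance after payment €0.00.

6 months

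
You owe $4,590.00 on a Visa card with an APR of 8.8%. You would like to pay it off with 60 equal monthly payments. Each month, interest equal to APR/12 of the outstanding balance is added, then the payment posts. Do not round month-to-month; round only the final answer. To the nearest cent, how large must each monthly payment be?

$94.84

Monthly rate r = 8.8%/12 = 0.733333% = 0.00733333.
Level-payment amortization: P = B₀·r / (1 − (1+r)^(−n)) = 4590.00·0.00733333 / (1 − 1.00733^(−60)).
Denominator 1 − (1+r)^(−60) = 0.354928755.
P = 33.66 / 0.354928755 ≈ 94.84.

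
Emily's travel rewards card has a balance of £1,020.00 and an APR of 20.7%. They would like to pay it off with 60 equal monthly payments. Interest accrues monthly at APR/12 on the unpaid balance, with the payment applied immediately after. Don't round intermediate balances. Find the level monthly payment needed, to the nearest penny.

Monthly rate r = 20.7%/12 = 1.725% = 0.01725.
Level-payment amortization: P = B₀·r / (1 − (1+r)^(−n)) = 1020.00·0.01725 / (1 − 1.01725^(−60)).
Denominator 1 − (1+r)^(−60) = 0.641624684.
P = 17.595 / 0.641624684 ≈ 27.42.

£27.42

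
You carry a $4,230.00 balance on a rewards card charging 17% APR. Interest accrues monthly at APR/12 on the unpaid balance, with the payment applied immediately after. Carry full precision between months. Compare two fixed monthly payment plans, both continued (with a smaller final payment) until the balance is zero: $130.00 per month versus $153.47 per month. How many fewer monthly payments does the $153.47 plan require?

Monthly rate r = 17%/12 = 1.41667% = 0.0141667.
At $130.00/mo: n = ⌈−ln(1 − rB₀/P)/ln(1+r)⌉ = 44 payments (last $120.90); total interest = total paid − $4,230.00 = $1,480.90.
At $153.47/mo: 36 payments (last $29.72); total interest $1,171.17.
Payments saved = 44 − 36 = 8.

8 fewer payments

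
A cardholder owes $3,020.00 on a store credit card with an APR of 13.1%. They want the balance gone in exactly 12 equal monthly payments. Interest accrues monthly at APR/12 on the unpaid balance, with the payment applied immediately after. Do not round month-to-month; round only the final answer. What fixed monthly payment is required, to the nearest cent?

$269.88

Monthly rate r = 13.1%/12 = 1.09167% = 0.0109167.
Level-payment amortization: P = B₀·r / (1 − (1+r)^(−n)) = 3020.00·0.0109167 / (1 − 1.01092^(−12)).
Denominator 1 − (1+r)^(−12) = 0.122159285.
P = 32.9683 / 0.122159285 ≈ 269.88.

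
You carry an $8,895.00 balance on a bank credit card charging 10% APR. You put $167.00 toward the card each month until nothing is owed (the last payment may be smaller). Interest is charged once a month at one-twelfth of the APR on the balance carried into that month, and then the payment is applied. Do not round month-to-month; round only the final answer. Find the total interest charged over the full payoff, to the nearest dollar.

Monthly rate r = 10%/12 = 0.833333% = 0.00833333.
Payoff takes n = ⌈−ln(1 − rB₀/P)/ln(1+r)⌉ = ⌈70.702⌉ = 71 payments; the last is $117.33.
Total paid = 70·$167.00 + $117.33 = $11,807.33.
Total interest = total paid − principal = $11,807.33 − $8,895.00 = $2,912.33.

$2,912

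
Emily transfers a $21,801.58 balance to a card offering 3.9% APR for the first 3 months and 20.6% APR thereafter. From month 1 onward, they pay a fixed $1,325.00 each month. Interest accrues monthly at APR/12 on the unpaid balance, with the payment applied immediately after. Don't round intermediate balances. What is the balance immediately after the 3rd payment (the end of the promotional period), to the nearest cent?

Promo months 1–3 at r₀ = 3.9%/12 = 0.00325; months 4+ at r₁ = 20.6%/12 = 0.0171667.
After month 3: iterate B ← B·(1+r₀) − $1,325.00 for 3 months → $18,026.90.

$18,026.90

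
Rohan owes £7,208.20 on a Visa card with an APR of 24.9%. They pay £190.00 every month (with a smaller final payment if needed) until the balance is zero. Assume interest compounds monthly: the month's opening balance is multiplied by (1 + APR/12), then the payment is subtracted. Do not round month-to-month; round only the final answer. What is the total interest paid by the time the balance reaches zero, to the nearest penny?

£7,108.22

Monthly rate r = 24.9%/12 = 2.075% = 0.02075.
Payoff takes n = ⌈−ln(1 − rB₀/P)/ln(1+r)⌉ = ⌈75.347⌉ = 76 payments; the last is £66.42.
Total paid = 75·£190.00 + £66.42 = £14,316.42.
Total interest = total paid − principal = £14,316.42 − £7,208.20 = £7,108.22.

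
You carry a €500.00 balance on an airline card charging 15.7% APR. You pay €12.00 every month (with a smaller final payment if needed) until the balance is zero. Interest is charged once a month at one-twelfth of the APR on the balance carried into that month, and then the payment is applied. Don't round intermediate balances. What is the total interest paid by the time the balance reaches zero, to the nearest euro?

€227

Monthly rate r = 15.7%/12 = 1.30833% = 0.0130833.
Payoff takes n = ⌈−ln(1 − rB₀/P)/ln(1+r)⌉ = ⌈60.604⌉ = 61 payments; the last is €7.27.
Total paid = 60·€12.00 + €7.27 = €727.27.
Total interest = total paid − principal = €727.27 − €500.00 = €227.27.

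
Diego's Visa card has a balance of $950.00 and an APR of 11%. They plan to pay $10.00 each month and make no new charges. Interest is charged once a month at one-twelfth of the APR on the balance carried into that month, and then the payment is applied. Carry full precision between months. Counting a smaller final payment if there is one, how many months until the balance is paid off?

Monthly rate r = 11%/12 = 0.916667% = 0.00916667.
Recurrence: B ← B·(1+r) − $10.00.
Month 1: interest $8.71; balance after payment $948.71.
Month 2: interest $8.70; balance after payment $947.40.
Closed form: n = −ln(1 − rB₀/P)/ln(1+r) = −ln(0.12917)/ln(1.00917) ≈ 224.293, so the balance reaches zero during payment 225.

225 months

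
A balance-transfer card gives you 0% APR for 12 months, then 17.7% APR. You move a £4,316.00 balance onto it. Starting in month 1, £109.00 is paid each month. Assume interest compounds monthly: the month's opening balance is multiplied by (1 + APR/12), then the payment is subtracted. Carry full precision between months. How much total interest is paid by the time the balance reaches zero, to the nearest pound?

£883

Promo months 1–12 at r₀ = 0%/12 = 0; months 13+ at r₁ = 17.7%/12 = 0.01475.
After month 12 (no interest yet): B = £4,316.00 − 12·£109.00 = £3,008.00.
Then at r₁ with £109.00/mo: n₂ = −ln(1 − r₁·B/P)/ln(1+r₁) ≈ 35.69 → 36 more payments.
Total paid = 47·£109.00 + £75.79 = £5,198.79; interest = £5,198.79 − £4,316.00 = £882.79.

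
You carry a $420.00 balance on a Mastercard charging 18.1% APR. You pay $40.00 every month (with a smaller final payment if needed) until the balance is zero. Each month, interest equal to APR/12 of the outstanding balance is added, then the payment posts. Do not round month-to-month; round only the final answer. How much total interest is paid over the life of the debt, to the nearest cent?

Monthly rate r = 18.1%/12 = 1.50833% = 0.0150833.
Payoff takes n = ⌈−ln(1 − rB₀/P)/ln(1+r)⌉ = ⌈11.517⌉ = 12 payments; the last is $20.76.
Total paid = 11·$40.00 + $20.76 = $460.76.
Total interest = total paid − principal = $460.76 − $420.00 = $40.76.

$40.76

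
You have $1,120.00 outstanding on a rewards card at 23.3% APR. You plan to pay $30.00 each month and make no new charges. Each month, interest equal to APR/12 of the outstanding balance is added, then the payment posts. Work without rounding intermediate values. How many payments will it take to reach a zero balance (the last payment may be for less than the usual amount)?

Monthly rate r = 23.3%/12 = 1.94167% = 0.0194167.
Recurrence: B ← B·(1+r) − $30.00.
Month 1: interest $21.75; balance after payment $1,111.75.
Month 2: interest $21.59; balance after payment $1,103.33.
Closed form: n = −ln(1 − rB₀/P)/ln(1+r) = −ln(0.27511)/ln(1.01942) ≈ 67.111, so the balance reaches zero during payment 68.

68 payments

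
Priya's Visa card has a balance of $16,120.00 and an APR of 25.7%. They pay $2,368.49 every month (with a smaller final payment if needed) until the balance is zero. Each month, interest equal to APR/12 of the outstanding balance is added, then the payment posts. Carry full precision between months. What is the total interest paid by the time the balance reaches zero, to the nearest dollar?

Monthly rate r = 25.7%/12 = 2.14167% = 0.0214167.
Payoff takes n = ⌈−ln(1 − rB₀/P)/ln(1+r)⌉ = ⌈7.435⌉ = 8 payments; the last is $1,035.80.
Total paid = 7·$2,368.49 + $1,035.80 = $17,615.23.
Total interest = total paid − principal = $17,615.23 − $16,120.00 = $1,495.23.

$1,495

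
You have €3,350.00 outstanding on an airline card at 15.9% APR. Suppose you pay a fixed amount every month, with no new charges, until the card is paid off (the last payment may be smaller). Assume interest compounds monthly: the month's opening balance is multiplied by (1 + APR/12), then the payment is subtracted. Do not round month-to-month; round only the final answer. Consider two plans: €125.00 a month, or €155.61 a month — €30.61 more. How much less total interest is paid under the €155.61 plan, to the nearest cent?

€195.59

Monthly rate r = 15.9%/12 = 1.325% = 0.01325.
At €125.00/mo: n = ⌈−ln(1 − rB₀/P)/ln(1+r)⌉ = 34 payments (last €40.84); total interest = total paid − €3,350.00 = €815.84.
At €155.61/mo: 26 payments (last €80.00); total interest €620.25.
Interest saved = €815.84 − €620.25 = €195.59.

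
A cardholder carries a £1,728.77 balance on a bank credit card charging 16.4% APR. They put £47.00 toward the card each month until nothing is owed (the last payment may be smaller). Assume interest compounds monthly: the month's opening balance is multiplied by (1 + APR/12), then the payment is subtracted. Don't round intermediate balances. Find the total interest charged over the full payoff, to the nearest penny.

Monthly rate r = 16.4%/12 = 1.36667% = 0.0136667.
Payoff takes n = ⌈−ln(1 − rB₀/P)/ln(1+r)⌉ = ⌈51.462⌉ = 52 payments; the last is £21.77.
Total paid = 51·£47.00 + £21.77 = £2,418.77.
Total interest = total paid − principal = £2,418.77 − £1,728.77 = £690.00.

£690.00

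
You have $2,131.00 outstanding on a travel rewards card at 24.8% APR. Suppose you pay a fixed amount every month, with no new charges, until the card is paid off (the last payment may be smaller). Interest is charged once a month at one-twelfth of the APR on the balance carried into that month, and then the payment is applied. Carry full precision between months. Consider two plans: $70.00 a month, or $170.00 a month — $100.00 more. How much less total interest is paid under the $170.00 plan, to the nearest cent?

$902.45

Monthly rate r = 24.8%/12 = 2.06667% = 0.0206667.
At $70.00/mo: n = ⌈−ln(1 − rB₀/P)/ln(1+r)⌉ = 49 payments (last $34.66); total interest = total paid − $2,131.00 = $1,263.66.
At $170.00/mo: 15 payments (last $112.21); total interest $361.21.
Interest saved = $1,263.66 − $361.21 = $902.45.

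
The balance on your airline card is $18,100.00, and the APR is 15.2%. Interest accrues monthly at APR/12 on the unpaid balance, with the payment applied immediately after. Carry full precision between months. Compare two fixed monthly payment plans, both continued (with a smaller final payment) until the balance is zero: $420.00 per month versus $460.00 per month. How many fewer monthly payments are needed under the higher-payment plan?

8 fewer payments

Monthly rate r = 15.2%/12 = 1.26667% = 0.0126667.
At $420.00/mo: n = ⌈−ln(1 − rB₀/P)/ln(1+r)⌉ = 63 payments (last $300.09); total interest = total paid − $18,100.00 = $8,240.09.
At $460.00/mo: 55 payments (last $375.38); total interest $7,115.38.
Payments saved = 63 − 55 = 8.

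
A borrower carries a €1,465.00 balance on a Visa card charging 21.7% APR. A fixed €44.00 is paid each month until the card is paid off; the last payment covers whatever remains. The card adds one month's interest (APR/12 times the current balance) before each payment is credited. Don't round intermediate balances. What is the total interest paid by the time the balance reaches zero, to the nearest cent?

Monthly rate r = 21.7%/12 = 1.80833% = 0.0180833.
Payoff takes n = ⌈−ln(1 − rB₀/P)/ln(1+r)⌉ = ⌈51.420⌉ = 52 payments; the last is €18.57.
Total paid = 51·€44.00 + €18.57 = €2,262.57.
Total interest = total paid − principal = €2,262.57 − €1,465.00 = €797.57.

€797.57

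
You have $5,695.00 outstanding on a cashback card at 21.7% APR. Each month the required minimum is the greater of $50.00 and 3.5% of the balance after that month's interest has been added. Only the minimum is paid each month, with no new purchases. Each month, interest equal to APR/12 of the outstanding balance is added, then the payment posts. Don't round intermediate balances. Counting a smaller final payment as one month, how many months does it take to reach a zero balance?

119 months

Monthly rate r = 21.7%/12 = 1.80833% = 0.0180833.
While 3.5% of the post-interest balance exceeds $50.00, each month B ← (B·(1+r))·(1 − 0.035), i.e. B shrinks by the factor (1+r)·0.965 = 0.98245.
This holds for months 1–80. Entering month 81 the balance is $1,381.48; 3.5% of the post-interest balance is now below $50.00, so the flat $50.00 minimum applies from here.
From month 81 a fixed $50.00 at rate r clears $1,381.48 in 39 more payments. Total: 80 + 39 = 119 months.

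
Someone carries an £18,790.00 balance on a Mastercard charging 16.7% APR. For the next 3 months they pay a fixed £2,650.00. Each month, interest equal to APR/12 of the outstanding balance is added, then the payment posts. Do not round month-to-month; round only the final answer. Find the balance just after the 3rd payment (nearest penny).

£11,524.30

Monthly rate r = 16.7%/12 = 1.39167% = 0.0139167.
Each month: B ← B·(1+r) − £2,650.00.
Month 1: interest £261.49; balance after payment £16,401.49.
Month 2: interest £228.25; balance after payment £13,979.75.
Month 3: interest £194.55; balance after payment £11,524.30.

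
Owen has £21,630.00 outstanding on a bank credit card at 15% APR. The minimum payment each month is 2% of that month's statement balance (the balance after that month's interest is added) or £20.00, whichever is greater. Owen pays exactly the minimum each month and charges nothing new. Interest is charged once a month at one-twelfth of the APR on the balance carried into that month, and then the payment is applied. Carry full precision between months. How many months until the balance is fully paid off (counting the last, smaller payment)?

Monthly rate r = 15%/12 = 1.25% = 0.0125.
While 2% of the post-interest balance exceeds £20.00, each month B ← (B·(1+r))·(1 − 0.02), i.e. B shrinks by the factor (1+r)·0.98 = 0.99225.
This holds for months 1–397. Entering month 398 the balance is £985.45; 2% of the post-interest balance is now below £20.00, so the flat £20.00 minimum applies from here.
From month 398 a fixed £20.00 at rate r clears £985.45 in 78 more payments. Total: 397 + 78 = 475 months.

475 months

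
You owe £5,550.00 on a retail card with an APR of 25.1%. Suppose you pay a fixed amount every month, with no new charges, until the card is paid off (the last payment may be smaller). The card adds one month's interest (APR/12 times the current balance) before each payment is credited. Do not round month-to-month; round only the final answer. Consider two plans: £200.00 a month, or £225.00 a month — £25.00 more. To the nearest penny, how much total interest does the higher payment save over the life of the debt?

£505.20

Monthly rate r = 25.1%/12 = 2.09167% = 0.0209167.
At £200.00/mo: n = ⌈−ln(1 − rB₀/P)/ln(1+r)⌉ = 42 payments (last £191.43); total interest = total paid − £5,550.00 = £2,841.43.
At £225.00/mo: 36 payments (last £11.23); total interest £2,336.23.
Interest saved = £2,841.43 − £2,336.23 = £505.20.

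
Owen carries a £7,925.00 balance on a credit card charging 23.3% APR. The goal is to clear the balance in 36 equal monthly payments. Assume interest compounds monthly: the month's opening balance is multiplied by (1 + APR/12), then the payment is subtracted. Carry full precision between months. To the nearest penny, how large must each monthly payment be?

£308.02

Monthly rate r = 23.3%/12 = 1.94167% = 0.0194167.
Level-payment amortization: P = B₀·r / (1 − (1+r)^(−n)) = 7925.00·0.0194167 / (1 − 1.01942^(−36)).
Denominator 1 − (1+r)^(−36) = 0.499576459.
P = 153.877 / 0.499576459 ≈ 308.02.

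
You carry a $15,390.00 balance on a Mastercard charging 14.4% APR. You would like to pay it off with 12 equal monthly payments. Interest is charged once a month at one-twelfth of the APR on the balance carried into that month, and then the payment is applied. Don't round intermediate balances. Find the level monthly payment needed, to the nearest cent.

Monthly rate r = 14.4%/12 = 1.2% = 0.012.
Level-payment amortization: P = B₀·r / (1 − (1+r)^(−n)) = 15390.00·0.012 / (1 − 1.012^(−12)).
Denominator 1 − (1+r)^(−12) = 0.133369738.
P = 184.68 / 0.133369738 ≈ 1384.72.

$1,384.72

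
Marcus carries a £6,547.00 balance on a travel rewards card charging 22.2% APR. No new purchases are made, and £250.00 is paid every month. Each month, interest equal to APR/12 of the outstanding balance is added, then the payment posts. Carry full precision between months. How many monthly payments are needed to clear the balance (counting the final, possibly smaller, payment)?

Monthly rate r = 22.2%/12 = 1.85% = 0.0185.
Recurrence: B ← B·(1+r) − £250.00.
Month 1: interest £121.12; balance after payment £6,418.12.
Month 2: interest £118.74; balance after payment £6,286.85.
Closed form: n = −ln(1 − rB₀/P)/ln(1+r) = −ln(0.51552)/ln(1.0185) ≈ 36.145, so the balance reaches zero during payment 37.

37 payments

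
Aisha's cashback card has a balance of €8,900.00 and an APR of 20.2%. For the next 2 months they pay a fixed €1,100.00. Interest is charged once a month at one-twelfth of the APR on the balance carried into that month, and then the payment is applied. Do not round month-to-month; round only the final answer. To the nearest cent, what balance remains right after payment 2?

Monthly rate r = 20.2%/12 = 1.68333% = 0.0168333.
Each month: B ← B·(1+r) − €1,100.00.
Month 1: interest €149.82; balance after payment €7,949.82.
Month 2: interest €133.82; balance after payment €6,983.64.

€6,983.64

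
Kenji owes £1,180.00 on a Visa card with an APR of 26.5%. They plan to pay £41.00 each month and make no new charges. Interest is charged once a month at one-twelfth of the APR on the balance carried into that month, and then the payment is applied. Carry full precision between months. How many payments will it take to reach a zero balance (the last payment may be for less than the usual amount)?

Monthly rate r = 26.5%/12 = 2.20833% = 0.0220833.
Recurrence: B ← B·(1+r) − £41.00.
Month 1: interest £26.06; balance after payment £1,165.06.
Month 2: interest £25.73; balance after payment £1,149.79.
Closed form: n = −ln(1 − rB₀/P)/ln(1+r) = −ln(0.36443)/ln(1.02208) ≈ 46.212, so the balance reaches zero during payment 47.

47 months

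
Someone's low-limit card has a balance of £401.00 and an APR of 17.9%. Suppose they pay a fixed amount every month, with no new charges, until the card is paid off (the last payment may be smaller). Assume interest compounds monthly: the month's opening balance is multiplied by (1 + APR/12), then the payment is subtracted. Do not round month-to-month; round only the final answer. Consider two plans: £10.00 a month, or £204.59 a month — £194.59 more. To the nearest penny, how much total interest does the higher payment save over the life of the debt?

£205.75

Monthly rate r = 17.9%/12 = 1.49167% = 0.0149167.
At £10.00/mo: n = ⌈−ln(1 − rB₀/P)/ln(1+r)⌉ = 62 payments (last £5.76); total interest = total paid − £401.00 = £214.76.
At £204.59/mo: 3 payments (last £0.83); total interest £9.01.
Interest saved = £214.76 − £9.01 = £205.75.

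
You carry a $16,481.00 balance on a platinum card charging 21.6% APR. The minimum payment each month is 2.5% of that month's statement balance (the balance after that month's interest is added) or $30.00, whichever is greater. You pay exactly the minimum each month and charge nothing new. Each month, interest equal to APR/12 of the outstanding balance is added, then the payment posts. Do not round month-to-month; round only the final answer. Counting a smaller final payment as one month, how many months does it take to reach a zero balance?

422 months

Monthly rate r = 21.6%/12 = 1.8% = 0.018.
While 2.5% of the post-interest balance exceeds $30.00, each month B ← (B·(1+r))·(1 − 0.025), i.e. B shrinks by the factor (1+r)·0.975 = 0.99255.
This holds for months 1–353. Entering month 354 the balance is $1,176.46; 2.5% of the post-interest balance is now below $30.00, so the flat $30.00 minimum applies from here.
From month 354 a fixed $30.00 at rate r clears $1,176.46 in 69 more payments. Total: 353 + 69 = 422 months.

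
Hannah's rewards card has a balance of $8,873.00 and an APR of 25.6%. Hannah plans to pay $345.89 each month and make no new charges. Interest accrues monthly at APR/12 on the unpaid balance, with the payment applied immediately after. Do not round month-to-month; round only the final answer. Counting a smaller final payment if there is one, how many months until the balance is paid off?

38 months

Monthly rate r = 25.6%/12 = 2.13333% = 0.0213333.
Recurrence: B ← B·(1+r) − $345.89.
Month 1: interest $189.29; balance after payment $8,716.40.
Month 2: interest $185.95; balance after payment $8,556.46.
Closed form: n = −ln(1 − rB₀/P)/ln(1+r) = −ln(0.45274)/ln(1.02133) ≈ 37.540, so the balance reaches zero during payment 38.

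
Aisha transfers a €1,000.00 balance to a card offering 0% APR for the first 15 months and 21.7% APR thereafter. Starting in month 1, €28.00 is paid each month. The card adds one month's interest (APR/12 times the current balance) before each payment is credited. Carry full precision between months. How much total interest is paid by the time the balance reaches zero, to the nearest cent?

Promo months 1–15 at r₀ = 0%/12 = 0; months 16+ at r₁ = 21.7%/12 = 0.0180833.
After month 15 (no interest yet): B = €1,000.00 − 15·€28.00 = €580.00.
Then at r₁ with €28.00/mo: n₂ = −ln(1 − r₁·B/P)/ln(1+r₁) ≈ 26.19 → 27 more payments.
Total paid = 41·€28.00 + €5.31 = €1,153.31; interest = €1,153.31 − €1,000.00 = €153.31.

€153.31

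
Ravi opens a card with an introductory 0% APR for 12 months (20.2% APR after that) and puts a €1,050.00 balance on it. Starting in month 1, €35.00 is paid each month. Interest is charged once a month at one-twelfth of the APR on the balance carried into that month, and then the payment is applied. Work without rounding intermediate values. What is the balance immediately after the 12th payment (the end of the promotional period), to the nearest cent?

Promo months 1–12 at r₀ = 0%/12 = 0; months 13+ at r₁ = 20.2%/12 = 0.0168333.
After month 12 (no interest yet): B = €1,050.00 − 12·€35.00 = €630.00.

€630.00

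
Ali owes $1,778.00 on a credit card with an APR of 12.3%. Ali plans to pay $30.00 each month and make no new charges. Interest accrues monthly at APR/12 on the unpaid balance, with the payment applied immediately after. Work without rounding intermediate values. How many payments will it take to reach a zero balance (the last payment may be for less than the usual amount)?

Monthly rate r = 12.3%/12 = 1.025% = 0.01025.
Recurrence: B ← B·(1+r) − $30.00.
Month 1: interest $18.22; balance after payment $1,766.22.
Month 2: interest $18.10; balance after payment $1,754.33.
Closed form: n = −ln(1 − rB₀/P)/ln(1+r) = −ln(0.39252)/ln(1.01025) ≈ 91.704, so the balance reaches zero during payment 92.

92 months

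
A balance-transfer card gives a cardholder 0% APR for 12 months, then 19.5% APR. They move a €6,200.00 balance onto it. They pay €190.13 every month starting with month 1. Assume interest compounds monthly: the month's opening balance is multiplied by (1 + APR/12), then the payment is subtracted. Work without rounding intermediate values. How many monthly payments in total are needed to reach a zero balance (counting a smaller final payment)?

Promo months 1–12 at r₀ = 0%/12 = 0; months 13+ at r₁ = 19.5%/12 = 0.01625.
After month 12 (no interest yet): B = €6,200.00 − 12·€190.13 = €3,918.44.
Then at r₁ with €190.13/mo: n₂ = −ln(1 − r₁·B/P)/ln(1+r₁) ≈ 25.30 → 26 more payments.

38 payments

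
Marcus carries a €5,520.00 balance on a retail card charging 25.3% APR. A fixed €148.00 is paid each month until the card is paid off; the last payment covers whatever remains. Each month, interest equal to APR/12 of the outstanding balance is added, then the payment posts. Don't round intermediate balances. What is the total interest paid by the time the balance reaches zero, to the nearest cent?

€5,428.31

Monthly rate r = 25.3%/12 = 2.10833% = 0.0210833.
Payoff takes n = ⌈−ln(1 − rB₀/P)/ln(1+r)⌉ = ⌈73.975⌉ = 74 payments; the last is €144.31.
Total paid = 73·€148.00 + €144.31 = €10,948.31.
Total interest = total paid − principal = €10,948.31 − €5,520.00 = €5,428.31.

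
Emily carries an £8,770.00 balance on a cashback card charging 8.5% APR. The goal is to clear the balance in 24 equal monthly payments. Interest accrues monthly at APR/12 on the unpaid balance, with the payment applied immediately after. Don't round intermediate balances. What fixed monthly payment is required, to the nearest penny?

£398.65

Monthly rate r = 8.5%/12 = 0.708333% = 0.00708333.
Level-payment amortization: P = B₀·r / (1 − (1+r)^(−n)) = 8770.00·0.00708333 / (1 − 1.00708^(−24)).
Denominator 1 − (1+r)^(−24) = 0.155829461.
P = 62.1208 / 0.155829461 ≈ 398.65.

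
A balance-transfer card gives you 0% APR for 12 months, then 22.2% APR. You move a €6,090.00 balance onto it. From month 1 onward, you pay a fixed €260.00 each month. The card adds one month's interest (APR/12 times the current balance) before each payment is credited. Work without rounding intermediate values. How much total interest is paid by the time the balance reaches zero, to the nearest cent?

€397.36

Promo months 1–12 at r₀ = 0%/12 = 0; months 13+ at r₁ = 22.2%/12 = 0.0185.
After month 12 (no interest yet): B = €6,090.00 − 12·€260.00 = €2,970.00.
Then at r₁ with €260.00/mo: n₂ = −ln(1 − r₁·B/P)/ln(1+r₁) ≈ 12.95 → 13 more payments.
Total paid = 24·€260.00 + €247.36 = €6,487.36; interest = €6,487.36 − €6,090.00 = €397.36.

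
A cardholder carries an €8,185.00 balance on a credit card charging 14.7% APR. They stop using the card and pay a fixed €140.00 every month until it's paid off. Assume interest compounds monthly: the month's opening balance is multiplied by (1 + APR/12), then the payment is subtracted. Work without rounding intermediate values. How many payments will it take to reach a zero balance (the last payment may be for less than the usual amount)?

104 months

Monthly rate r = 14.7%/12 = 1.225% = 0.01225.
Recurrence: B ← B·(1+r) − €140.00.
Month 1: interest €100.27; balance after payment €8,145.27.
Month 2: interest €99.78; balance after payment €8,105.05.
Closed form: n = −ln(1 − rB₀/P)/ln(1+r) = −ln(0.28381)/ln(1.01225) ≈ 103.440, so the balance reaches zero during payment 104.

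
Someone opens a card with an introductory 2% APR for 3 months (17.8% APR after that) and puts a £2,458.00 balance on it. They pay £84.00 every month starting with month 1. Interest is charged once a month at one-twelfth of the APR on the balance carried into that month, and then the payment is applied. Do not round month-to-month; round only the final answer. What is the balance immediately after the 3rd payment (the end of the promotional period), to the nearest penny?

£2,217.89

Promo months 1–3 at r₀ = 2%/12 = 0.00166667; months 4+ at r₁ = 17.8%/12 = 0.0148333.
After month 3: iterate B ← B·(1+r₀) − £84.00 for 3 months → £2,217.89.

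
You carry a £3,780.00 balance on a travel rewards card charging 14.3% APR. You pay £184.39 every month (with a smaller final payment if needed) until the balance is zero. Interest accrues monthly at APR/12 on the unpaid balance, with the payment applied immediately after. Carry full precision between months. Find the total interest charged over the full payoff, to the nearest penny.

Monthly rate r = 14.3%/12 = 1.19167% = 0.0119167.
Payoff takes n = ⌈−ln(1 − rB₀/P)/ln(1+r)⌉ = ⌈23.645⌉ = 24 payments; the last is £119.12.
Total paid = 23·£184.39 + £119.12 = £4,360.09.
Total interest = total paid − principal = £4,360.09 − £3,780.00 = £580.09.

£580.09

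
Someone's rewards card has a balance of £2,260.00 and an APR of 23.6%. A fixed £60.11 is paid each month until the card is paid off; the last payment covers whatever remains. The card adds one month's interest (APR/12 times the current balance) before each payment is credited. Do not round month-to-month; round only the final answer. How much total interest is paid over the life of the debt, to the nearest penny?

£1,890.78

Monthly rate r = 23.6%/12 = 1.96667% = 0.0196667.
Payoff takes n = ⌈−ln(1 − rB₀/P)/ln(1+r)⌉ = ⌈69.053⌉ = 70 payments; the last is £3.19.
Total paid = 69·£60.11 + £3.19 = £4,150.78.
Total interest = total paid − principal = £4,150.78 − £2,260.00 = £1,890.78.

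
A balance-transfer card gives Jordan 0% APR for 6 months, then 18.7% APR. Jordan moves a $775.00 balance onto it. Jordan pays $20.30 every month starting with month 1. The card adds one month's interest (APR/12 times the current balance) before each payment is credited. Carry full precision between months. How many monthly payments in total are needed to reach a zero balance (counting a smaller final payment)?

Promo months 1–6 at r₀ = 0%/12 = 0; months 7+ at r₁ = 18.7%/12 = 0.0155833.
After month 6 (no interest yet): B = $775.00 − 6·$20.30 = $653.20.
Then at r₁ with $20.30/mo: n₂ = −ln(1 − r₁·B/P)/ln(1+r₁) ≈ 45.01 → 46 more payments.

52 months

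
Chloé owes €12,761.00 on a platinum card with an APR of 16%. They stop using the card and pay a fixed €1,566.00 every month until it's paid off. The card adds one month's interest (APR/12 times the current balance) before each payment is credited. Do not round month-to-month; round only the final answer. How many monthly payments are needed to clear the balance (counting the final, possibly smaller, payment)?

9 months

Monthly rate r = 16%/12 = 1.33333% = 0.0133333.
Recurrence: B ← B·(1+r) − €1,566.00.
Month 1: interest €170.15; balance after payment €11,365.15.
Month 2: interest €151.54; balance after payment €9,950.68.
Closed form: n = −ln(1 − rB₀/P)/ln(1+r) = −ln(0.89135)/ln(1.01333) ≈ 8.684, so the balance reaches zero during payment 9.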